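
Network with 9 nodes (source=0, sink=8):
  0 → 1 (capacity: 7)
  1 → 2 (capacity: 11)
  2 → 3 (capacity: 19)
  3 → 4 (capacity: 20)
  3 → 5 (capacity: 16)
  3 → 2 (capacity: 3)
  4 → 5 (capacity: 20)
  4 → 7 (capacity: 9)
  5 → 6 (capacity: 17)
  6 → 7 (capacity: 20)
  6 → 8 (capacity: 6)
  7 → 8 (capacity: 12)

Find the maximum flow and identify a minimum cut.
Max flow = 7, Min cut edges: (0,1)

Maximum flow: 7
Minimum cut: (0,1)
Partition: S = [0], T = [1, 2, 3, 4, 5, 6, 7, 8]

Max-flow min-cut theorem verified: both equal 7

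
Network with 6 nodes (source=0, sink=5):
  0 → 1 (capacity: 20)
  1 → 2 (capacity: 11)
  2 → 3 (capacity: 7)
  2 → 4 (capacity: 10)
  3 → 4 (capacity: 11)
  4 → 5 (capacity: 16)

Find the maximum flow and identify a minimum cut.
Max flow = 11, Min cut edges: (1,2)

Maximum flow: 11
Minimum cut: (1,2)
Partition: S = [0, 1], T = [2, 3, 4, 5]

Max-flow min-cut theorem verified: both equal 11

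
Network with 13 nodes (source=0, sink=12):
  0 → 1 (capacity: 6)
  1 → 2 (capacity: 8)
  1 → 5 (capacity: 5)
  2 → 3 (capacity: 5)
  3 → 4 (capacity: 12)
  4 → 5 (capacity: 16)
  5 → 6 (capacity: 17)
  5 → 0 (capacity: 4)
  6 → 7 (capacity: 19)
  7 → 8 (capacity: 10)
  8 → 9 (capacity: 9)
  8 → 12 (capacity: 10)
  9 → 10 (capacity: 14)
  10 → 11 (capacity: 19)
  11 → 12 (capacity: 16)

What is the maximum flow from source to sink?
Maximum flow = 6

Max flow: 6

Flow assignment:
  0 → 1: 6/6
  1 → 2: 1/8
  1 → 5: 5/5
  2 → 3: 1/5
  3 → 4: 1/12
  4 → 5: 1/16
  5 → 6: 6/17
  6 → 7: 6/19
  7 → 8: 6/10
  8 → 12: 6/10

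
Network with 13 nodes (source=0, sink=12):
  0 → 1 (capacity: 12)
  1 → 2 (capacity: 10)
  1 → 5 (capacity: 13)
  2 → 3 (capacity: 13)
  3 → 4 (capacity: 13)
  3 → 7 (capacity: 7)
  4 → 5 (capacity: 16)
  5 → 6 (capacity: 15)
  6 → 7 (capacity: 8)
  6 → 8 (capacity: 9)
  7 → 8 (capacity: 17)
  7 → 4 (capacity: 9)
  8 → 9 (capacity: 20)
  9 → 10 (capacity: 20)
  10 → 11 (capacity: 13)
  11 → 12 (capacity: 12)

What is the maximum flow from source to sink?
Maximum flow = 12

Max flow: 12

Flow assignment:
  0 → 1: 12/12
  1 → 5: 12/13
  5 → 6: 12/15
  6 → 7: 3/8
  6 → 8: 9/9
  7 → 8: 3/17
  8 → 9: 12/20
  9 → 10: 12/20
  10 → 11: 12/13
  11 → 12: 12/12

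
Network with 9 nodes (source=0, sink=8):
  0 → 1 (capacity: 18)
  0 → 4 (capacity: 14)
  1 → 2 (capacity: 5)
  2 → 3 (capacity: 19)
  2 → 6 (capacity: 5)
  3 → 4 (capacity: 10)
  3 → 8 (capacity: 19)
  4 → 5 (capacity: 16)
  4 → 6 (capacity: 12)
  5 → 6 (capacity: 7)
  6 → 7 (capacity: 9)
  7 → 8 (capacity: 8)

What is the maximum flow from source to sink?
Maximum flow = 13

Max flow: 13

Flow assignment:
  0 → 1: 5/18
  0 → 4: 8/14
  1 → 2: 5/5
  2 → 3: 5/19
  3 → 8: 5/19
  4 → 6: 8/12
  6 → 7: 8/9
  7 → 8: 8/8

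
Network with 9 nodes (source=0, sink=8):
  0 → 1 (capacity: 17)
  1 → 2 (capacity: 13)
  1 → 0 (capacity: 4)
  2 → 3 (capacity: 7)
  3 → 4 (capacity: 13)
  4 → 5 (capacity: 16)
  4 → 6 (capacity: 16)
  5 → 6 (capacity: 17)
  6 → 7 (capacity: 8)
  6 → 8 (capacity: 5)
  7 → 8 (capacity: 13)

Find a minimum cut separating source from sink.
Min cut value = 7, edges: (2,3)

Min cut value: 7
Partition: S = [0, 1, 2], T = [3, 4, 5, 6, 7, 8]
Cut edges: (2,3)

By max-flow min-cut theorem, max flow = min cut = 7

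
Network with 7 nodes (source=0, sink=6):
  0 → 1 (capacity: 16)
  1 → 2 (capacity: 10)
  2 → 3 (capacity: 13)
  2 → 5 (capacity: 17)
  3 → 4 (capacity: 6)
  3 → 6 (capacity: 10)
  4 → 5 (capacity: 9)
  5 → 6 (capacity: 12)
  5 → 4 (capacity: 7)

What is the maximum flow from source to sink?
Maximum flow = 10

Max flow: 10

Flow assignment:
  0 → 1: 10/16
  1 → 2: 10/10
  2 → 3: 10/13
  3 → 6: 10/10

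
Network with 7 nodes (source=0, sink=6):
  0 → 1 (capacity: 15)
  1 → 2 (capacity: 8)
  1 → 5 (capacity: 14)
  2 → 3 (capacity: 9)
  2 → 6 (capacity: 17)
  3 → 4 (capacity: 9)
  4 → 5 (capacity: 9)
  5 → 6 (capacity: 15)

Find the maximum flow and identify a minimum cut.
Max flow = 15, Min cut edges: (0,1)

Maximum flow: 15
Minimum cut: (0,1)
Partition: S = [0], T = [1, 2, 3, 4, 5, 6]

Max-flow min-cut theorem verified: both equal 15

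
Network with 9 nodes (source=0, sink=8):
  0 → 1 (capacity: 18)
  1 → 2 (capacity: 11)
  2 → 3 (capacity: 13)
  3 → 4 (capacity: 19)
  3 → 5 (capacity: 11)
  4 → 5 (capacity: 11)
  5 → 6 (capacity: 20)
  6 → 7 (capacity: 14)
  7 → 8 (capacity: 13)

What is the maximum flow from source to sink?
Maximum flow = 11

Max flow: 11

Flow assignment:
  0 → 1: 11/18
  1 → 2: 11/11
  2 → 3: 11/13
  3 → 5: 11/11
  5 → 6: 11/20
  6 → 7: 11/14
  7 → 8: 11/13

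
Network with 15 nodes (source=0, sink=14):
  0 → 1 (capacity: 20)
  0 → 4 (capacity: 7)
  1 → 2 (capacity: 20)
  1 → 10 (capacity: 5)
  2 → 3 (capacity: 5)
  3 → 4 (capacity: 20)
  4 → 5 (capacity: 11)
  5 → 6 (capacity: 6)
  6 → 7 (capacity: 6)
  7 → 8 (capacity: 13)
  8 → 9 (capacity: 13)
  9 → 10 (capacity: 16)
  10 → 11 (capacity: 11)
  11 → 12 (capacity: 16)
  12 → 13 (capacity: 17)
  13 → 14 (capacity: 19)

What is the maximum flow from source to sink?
Maximum flow = 11

Max flow: 11

Flow assignment:
  0 → 1: 5/20
  0 → 4: 6/7
  1 → 10: 5/5
  4 → 5: 6/11
  5 → 6: 6/6
  6 → 7: 6/6
  7 → 8: 6/13
  8 → 9: 6/13
  9 → 10: 6/16
  10 → 11: 11/11
  11 → 12: 11/16
  12 → 13: 11/17
  13 → 14: 11/19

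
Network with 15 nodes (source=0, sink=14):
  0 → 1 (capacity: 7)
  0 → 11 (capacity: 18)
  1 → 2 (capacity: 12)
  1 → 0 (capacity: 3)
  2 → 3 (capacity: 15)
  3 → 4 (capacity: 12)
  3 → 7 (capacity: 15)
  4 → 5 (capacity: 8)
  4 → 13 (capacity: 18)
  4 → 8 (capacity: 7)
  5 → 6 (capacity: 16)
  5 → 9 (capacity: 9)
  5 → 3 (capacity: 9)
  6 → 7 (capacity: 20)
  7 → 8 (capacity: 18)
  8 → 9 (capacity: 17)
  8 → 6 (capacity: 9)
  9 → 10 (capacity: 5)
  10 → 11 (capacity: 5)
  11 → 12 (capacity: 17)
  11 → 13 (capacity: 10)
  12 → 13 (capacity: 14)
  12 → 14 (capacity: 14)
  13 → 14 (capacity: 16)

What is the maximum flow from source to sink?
Maximum flow = 25

Max flow: 25

Flow assignment:
  0 → 1: 7/7
  0 → 11: 18/18
  1 → 2: 7/12
  2 → 3: 7/15
  3 → 4: 7/12
  4 → 13: 7/18
  11 → 12: 17/17
  11 → 13: 1/10
  12 → 13: 3/14
  12 → 14: 14/14
  13 → 14: 11/16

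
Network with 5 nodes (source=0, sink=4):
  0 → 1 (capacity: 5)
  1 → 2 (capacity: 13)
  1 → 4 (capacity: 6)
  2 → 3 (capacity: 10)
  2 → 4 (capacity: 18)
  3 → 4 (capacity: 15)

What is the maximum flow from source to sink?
Maximum flow = 5

Max flow: 5

Flow assignment:
  0 → 1: 5/5
  1 → 4: 5/6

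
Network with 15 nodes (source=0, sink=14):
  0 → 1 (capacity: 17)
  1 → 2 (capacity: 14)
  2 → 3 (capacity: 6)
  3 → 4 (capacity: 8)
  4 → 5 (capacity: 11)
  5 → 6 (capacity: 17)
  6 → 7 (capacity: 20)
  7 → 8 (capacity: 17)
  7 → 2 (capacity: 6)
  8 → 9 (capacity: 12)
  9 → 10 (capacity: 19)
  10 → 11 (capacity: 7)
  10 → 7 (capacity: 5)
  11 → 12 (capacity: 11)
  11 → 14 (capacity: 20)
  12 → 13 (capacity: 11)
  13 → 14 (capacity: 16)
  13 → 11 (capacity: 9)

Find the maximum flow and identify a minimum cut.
Max flow = 6, Min cut edges: (2,3)

Maximum flow: 6
Minimum cut: (2,3)
Partition: S = [0, 1, 2], T = [3, 4, 5, 6, 7, 8, 9, 10, 11, 12, 13, 14]

Max-flow min-cut theorem verified: both equal 6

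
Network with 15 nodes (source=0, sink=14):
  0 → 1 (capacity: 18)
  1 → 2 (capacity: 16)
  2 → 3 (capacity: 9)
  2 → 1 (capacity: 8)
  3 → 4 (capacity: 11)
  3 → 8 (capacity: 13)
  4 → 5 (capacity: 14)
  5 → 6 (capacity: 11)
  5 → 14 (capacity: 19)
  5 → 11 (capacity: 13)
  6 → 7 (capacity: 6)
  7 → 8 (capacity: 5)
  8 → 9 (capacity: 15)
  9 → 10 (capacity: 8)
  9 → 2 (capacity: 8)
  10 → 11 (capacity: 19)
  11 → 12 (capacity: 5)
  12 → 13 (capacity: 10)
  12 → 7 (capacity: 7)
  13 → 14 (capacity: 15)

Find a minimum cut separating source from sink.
Min cut value = 9, edges: (2,3)

Min cut value: 9
Partition: S = [0, 1, 2], T = [3, 4, 5, 6, 7, 8, 9, 10, 11, 12, 13, 14]
Cut edges: (2,3)

By max-flow min-cut theorem, max flow = min cut = 9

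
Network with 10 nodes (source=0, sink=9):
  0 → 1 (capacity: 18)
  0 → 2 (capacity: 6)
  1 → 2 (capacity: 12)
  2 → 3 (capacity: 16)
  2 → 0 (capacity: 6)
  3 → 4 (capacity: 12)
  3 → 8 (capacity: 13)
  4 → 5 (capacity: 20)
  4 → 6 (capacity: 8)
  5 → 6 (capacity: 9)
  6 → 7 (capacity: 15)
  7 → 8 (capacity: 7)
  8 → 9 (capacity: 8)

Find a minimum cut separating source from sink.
Min cut value = 8, edges: (8,9)

Min cut value: 8
Partition: S = [0, 1, 2, 3, 4, 5, 6, 7, 8], T = [9]
Cut edges: (8,9)

By max-flow min-cut theorem, max flow = min cut = 8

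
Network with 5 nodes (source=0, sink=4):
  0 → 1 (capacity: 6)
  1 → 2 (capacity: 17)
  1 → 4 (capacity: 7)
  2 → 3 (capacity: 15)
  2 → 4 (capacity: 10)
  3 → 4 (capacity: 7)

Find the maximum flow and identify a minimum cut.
Max flow = 6, Min cut edges: (0,1)

Maximum flow: 6
Minimum cut: (0,1)
Partition: S = [0], T = [1, 2, 3, 4]

Max-flow min-cut theorem verified: both equal 6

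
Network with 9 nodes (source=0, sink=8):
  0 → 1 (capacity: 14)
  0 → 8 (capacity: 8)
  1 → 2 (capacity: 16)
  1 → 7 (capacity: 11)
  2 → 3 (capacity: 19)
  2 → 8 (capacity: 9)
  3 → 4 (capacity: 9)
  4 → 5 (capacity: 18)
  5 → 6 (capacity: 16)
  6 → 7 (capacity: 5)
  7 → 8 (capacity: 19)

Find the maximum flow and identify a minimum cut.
Max flow = 22, Min cut edges: (0,1), (0,8)

Maximum flow: 22
Minimum cut: (0,1), (0,8)
Partition: S = [0], T = [1, 2, 3, 4, 5, 6, 7, 8]

Max-flow min-cut theorem verified: both equal 22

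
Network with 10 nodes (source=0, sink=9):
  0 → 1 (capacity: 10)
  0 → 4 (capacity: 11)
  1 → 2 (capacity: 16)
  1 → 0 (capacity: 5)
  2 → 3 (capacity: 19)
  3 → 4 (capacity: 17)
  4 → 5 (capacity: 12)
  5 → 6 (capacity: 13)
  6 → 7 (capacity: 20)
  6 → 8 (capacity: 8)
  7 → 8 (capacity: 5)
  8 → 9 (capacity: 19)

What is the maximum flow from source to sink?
Maximum flow = 12

Max flow: 12

Flow assignment:
  0 → 1: 10/10
  0 → 4: 2/11
  1 → 2: 10/16
  2 → 3: 10/19
  3 → 4: 10/17
  4 → 5: 12/12
  5 → 6: 12/13
  6 → 7: 4/20
  6 → 8: 8/8
  7 → 8: 4/5
  8 → 9: 12/19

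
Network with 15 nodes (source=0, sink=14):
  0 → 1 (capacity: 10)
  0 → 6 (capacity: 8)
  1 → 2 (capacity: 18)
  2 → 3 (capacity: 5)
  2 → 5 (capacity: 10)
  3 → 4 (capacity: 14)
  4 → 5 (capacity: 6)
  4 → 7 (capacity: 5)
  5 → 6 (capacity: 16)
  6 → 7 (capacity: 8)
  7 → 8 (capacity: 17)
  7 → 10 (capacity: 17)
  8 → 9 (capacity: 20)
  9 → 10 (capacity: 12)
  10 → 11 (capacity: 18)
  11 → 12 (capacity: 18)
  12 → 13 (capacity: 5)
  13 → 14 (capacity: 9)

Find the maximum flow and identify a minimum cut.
Max flow = 5, Min cut edges: (12,13)

Maximum flow: 5
Minimum cut: (12,13)
Partition: S = [0, 1, 2, 3, 4, 5, 6, 7, 8, 9, 10, 11, 12], T = [13, 14]

Max-flow min-cut theorem verified: both equal 5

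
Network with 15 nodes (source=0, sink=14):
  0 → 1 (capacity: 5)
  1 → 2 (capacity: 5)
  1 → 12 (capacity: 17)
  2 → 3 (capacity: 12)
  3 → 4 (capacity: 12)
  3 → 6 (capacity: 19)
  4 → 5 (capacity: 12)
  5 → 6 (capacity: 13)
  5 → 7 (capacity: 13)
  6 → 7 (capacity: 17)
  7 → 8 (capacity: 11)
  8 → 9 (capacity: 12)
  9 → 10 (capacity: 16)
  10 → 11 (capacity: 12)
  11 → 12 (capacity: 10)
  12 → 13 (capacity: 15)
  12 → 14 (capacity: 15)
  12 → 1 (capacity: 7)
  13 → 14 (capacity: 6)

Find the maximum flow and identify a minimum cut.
Max flow = 5, Min cut edges: (0,1)

Maximum flow: 5
Minimum cut: (0,1)
Partition: S = [0], T = [1, 2, 3, 4, 5, 6, 7, 8, 9, 10, 11, 12, 13, 14]

Max-flow min-cut theorem verified: both equal 5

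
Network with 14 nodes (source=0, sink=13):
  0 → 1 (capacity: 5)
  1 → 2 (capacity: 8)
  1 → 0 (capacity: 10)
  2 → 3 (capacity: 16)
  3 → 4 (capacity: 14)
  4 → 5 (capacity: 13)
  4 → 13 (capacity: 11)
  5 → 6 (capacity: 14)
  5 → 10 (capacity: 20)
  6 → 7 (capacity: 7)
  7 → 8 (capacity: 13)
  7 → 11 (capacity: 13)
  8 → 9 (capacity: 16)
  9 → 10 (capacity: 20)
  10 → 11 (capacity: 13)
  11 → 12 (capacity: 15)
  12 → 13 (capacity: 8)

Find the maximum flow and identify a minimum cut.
Max flow = 5, Min cut edges: (0,1)

Maximum flow: 5
Minimum cut: (0,1)
Partition: S = [0], T = [1, 2, 3, 4, 5, 6, 7, 8, 9, 10, 11, 12, 13]

Max-flow min-cut theorem verified: both equal 5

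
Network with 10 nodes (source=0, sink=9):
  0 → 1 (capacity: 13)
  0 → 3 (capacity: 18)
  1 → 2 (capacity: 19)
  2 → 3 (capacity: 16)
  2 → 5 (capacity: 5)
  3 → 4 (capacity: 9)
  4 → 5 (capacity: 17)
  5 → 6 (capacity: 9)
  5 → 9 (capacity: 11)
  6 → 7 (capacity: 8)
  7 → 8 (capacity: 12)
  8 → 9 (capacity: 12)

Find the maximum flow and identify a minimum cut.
Max flow = 14, Min cut edges: (2,5), (3,4)

Maximum flow: 14
Minimum cut: (2,5), (3,4)
Partition: S = [0, 1, 2, 3], T = [4, 5, 6, 7, 8, 9]

Max-flow min-cut theorem verified: both equal 14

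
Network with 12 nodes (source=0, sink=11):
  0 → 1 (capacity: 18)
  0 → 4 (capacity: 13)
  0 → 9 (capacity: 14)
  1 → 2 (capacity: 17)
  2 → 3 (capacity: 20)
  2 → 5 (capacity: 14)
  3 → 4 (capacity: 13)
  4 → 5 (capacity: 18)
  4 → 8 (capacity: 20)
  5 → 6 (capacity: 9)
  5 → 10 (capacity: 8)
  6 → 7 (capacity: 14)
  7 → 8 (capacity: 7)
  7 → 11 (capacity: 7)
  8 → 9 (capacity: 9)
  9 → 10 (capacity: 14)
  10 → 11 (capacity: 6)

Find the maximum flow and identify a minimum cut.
Max flow = 13, Min cut edges: (7,11), (10,11)

Maximum flow: 13
Minimum cut: (7,11), (10,11)
Partition: S = [0, 1, 2, 3, 4, 5, 6, 7, 8, 9, 10], T = [11]

Max-flow min-cut theorem verified: both equal 13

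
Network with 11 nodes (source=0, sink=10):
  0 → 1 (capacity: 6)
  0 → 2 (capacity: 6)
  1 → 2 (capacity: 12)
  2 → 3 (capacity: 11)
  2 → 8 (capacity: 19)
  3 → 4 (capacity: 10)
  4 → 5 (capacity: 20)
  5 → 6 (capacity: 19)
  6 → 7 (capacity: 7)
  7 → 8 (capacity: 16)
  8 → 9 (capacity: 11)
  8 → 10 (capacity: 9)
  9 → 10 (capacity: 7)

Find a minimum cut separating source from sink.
Min cut value = 12, edges: (0,1), (0,2)

Min cut value: 12
Partition: S = [0], T = [1, 2, 3, 4, 5, 6, 7, 8, 9, 10]
Cut edges: (0,1), (0,2)

By max-flow min-cut theorem, max flow = min cut = 12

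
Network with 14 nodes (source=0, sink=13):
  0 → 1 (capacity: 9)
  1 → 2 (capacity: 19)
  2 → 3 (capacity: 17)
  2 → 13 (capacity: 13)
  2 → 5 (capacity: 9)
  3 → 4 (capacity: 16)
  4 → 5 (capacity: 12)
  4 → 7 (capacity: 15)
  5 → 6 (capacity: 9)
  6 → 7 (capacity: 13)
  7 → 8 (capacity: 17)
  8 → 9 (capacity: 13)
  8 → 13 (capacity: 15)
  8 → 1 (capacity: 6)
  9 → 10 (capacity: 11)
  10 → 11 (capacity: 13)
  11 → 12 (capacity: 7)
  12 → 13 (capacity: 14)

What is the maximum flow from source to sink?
Maximum flow = 9

Max flow: 9

Flow assignment:
  0 → 1: 9/9
  1 → 2: 9/19
  2 → 13: 9/13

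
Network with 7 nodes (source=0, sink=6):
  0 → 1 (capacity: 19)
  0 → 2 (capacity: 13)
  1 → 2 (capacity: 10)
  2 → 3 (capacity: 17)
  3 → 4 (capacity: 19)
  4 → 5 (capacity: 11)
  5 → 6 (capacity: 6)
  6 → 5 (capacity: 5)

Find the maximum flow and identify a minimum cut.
Max flow = 6, Min cut edges: (5,6)

Maximum flow: 6
Minimum cut: (5,6)
Partition: S = [0, 1, 2, 3, 4, 5], T = [6]

Max-flow min-cut theorem verified: both equal 6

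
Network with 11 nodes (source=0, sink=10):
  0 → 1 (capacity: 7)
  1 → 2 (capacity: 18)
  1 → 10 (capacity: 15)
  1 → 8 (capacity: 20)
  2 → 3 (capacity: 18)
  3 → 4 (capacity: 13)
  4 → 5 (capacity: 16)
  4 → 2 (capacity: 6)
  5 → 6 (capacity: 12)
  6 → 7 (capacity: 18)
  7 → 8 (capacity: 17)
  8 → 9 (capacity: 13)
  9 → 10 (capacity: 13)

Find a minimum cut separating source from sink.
Min cut value = 7, edges: (0,1)

Min cut value: 7
Partition: S = [0], T = [1, 2, 3, 4, 5, 6, 7, 8, 9, 10]
Cut edges: (0,1)

By max-flow min-cut theorem, max flow = min cut = 7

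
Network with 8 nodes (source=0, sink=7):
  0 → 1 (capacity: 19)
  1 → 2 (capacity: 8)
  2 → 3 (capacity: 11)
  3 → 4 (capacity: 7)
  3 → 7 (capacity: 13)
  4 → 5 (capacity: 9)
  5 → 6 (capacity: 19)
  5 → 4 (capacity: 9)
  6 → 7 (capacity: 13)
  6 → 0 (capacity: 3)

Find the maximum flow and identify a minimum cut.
Max flow = 8, Min cut edges: (1,2)

Maximum flow: 8
Minimum cut: (1,2)
Partition: S = [0, 1], T = [2, 3, 4, 5, 6, 7]

Max-flow min-cut theorem verified: both equal 8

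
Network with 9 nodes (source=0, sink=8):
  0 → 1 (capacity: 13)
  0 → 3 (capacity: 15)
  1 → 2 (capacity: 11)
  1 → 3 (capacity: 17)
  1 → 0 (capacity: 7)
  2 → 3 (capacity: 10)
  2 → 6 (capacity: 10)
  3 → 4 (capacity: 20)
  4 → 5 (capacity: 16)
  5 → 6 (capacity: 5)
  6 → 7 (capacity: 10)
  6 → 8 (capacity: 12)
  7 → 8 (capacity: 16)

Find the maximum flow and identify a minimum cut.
Max flow = 15, Min cut edges: (2,6), (5,6)

Maximum flow: 15
Minimum cut: (2,6), (5,6)
Partition: S = [0, 1, 2, 3, 4, 5], T = [6, 7, 8]

Max-flow min-cut theorem verified: both equal 15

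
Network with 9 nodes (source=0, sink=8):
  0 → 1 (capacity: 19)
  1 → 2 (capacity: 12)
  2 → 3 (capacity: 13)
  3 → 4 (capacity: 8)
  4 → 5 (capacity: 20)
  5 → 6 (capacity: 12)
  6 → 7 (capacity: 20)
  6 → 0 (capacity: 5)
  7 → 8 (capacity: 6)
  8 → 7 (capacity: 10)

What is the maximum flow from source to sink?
Maximum flow = 6

Max flow: 6

Flow assignment:
  0 → 1: 8/19
  1 → 2: 8/12
  2 → 3: 8/13
  3 → 4: 8/8
  4 → 5: 8/20
  5 → 6: 8/12
  6 → 7: 6/20
  6 → 0: 2/5
  7 → 8: 6/6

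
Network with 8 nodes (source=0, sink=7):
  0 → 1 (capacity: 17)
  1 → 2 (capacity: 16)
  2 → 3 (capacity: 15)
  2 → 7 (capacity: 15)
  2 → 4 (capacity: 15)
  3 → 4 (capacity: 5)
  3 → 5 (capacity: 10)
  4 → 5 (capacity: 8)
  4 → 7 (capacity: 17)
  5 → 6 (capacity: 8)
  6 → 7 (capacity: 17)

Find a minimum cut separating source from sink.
Min cut value = 16, edges: (1,2)

Min cut value: 16
Partition: S = [0, 1], T = [2, 3, 4, 5, 6, 7]
Cut edges: (1,2)

By max-flow min-cut theorem, max flow = min cut = 16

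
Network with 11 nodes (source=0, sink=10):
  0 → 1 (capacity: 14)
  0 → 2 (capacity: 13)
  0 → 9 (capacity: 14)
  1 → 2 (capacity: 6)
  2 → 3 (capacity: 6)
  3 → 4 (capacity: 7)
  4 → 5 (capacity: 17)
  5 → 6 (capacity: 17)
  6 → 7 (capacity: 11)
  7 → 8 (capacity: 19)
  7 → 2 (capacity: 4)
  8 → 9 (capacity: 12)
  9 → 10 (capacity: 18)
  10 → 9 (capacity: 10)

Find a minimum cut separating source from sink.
Min cut value = 18, edges: (9,10)

Min cut value: 18
Partition: S = [0, 1, 2, 3, 4, 5, 6, 7, 8, 9], T = [10]
Cut edges: (9,10)

By max-flow min-cut theorem, max flow = min cut = 18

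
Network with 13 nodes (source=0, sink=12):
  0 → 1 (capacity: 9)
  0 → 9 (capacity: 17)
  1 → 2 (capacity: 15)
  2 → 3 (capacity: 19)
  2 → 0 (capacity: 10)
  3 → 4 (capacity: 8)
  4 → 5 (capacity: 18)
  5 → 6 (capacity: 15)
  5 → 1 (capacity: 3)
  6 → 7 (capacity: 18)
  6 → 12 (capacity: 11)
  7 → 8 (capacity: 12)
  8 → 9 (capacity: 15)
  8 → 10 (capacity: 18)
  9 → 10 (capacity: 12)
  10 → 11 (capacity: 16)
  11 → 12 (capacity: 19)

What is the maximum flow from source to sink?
Maximum flow = 20

Max flow: 20

Flow assignment:
  0 → 1: 8/9
  0 → 9: 12/17
  1 → 2: 8/15
  2 → 3: 8/19
  3 → 4: 8/8
  4 → 5: 8/18
  5 → 6: 8/15
  6 → 12: 8/11
  9 → 10: 12/12
  10 → 11: 12/16
  11 → 12: 12/19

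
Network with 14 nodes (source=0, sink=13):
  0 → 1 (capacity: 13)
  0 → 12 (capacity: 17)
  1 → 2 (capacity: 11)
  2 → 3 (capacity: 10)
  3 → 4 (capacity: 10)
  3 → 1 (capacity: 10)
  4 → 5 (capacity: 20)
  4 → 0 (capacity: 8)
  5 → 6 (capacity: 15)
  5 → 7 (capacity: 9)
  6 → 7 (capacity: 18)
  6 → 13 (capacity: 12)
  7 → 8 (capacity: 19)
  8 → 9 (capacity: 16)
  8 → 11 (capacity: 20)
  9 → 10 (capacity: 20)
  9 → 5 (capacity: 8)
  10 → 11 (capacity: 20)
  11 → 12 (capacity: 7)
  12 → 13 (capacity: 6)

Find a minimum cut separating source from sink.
Min cut value = 16, edges: (3,4), (12,13)

Min cut value: 16
Partition: S = [0, 1, 2, 3, 10, 11, 12], T = [4, 5, 6, 7, 8, 9, 13]
Cut edges: (3,4), (12,13)

By max-flow min-cut theorem, max flow = min cut = 16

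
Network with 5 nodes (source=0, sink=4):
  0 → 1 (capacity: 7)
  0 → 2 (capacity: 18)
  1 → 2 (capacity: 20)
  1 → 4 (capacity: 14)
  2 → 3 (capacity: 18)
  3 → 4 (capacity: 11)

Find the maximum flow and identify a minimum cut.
Max flow = 18, Min cut edges: (0,1), (3,4)

Maximum flow: 18
Minimum cut: (0,1), (3,4)
Partition: S = [0, 2, 3], T = [1, 4]

Max-flow min-cut theorem verified: both equal 18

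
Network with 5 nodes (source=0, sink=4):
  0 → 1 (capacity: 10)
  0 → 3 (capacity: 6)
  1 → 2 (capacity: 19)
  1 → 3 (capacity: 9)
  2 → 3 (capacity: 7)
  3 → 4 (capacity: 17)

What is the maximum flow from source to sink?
Maximum flow = 16

Max flow: 16

Flow assignment:
  0 → 1: 10/10
  0 → 3: 6/6
  1 → 2: 1/19
  1 → 3: 9/9
  2 → 3: 1/7
  3 → 4: 16/17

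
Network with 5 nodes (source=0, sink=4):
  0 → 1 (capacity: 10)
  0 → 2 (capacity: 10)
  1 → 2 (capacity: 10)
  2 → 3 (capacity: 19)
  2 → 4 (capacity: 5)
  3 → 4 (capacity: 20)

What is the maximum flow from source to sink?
Maximum flow = 20

Max flow: 20

Flow assignment:
  0 → 1: 10/10
  0 → 2: 10/10
  1 → 2: 10/10
  2 → 3: 15/19
  2 → 4: 5/5
  3 → 4: 15/20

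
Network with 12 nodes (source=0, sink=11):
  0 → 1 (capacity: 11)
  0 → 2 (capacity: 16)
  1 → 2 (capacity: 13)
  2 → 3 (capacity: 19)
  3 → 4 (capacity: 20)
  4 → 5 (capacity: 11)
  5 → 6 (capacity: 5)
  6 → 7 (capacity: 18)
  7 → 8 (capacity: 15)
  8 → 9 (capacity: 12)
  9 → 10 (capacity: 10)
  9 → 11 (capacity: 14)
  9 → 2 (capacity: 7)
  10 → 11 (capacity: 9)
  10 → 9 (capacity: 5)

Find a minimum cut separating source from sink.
Min cut value = 5, edges: (5,6)

Min cut value: 5
Partition: S = [0, 1, 2, 3, 4, 5], T = [6, 7, 8, 9, 10, 11]
Cut edges: (5,6)

By max-flow min-cut theorem, max flow = min cut = 5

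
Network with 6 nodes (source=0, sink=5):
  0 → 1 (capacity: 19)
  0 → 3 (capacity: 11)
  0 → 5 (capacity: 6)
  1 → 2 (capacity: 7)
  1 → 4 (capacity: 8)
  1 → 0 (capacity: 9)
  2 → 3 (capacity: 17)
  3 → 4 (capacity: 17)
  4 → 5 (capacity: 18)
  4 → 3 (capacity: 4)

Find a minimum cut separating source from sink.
Min cut value = 24, edges: (0,5), (4,5)

Min cut value: 24
Partition: S = [0, 1, 2, 3, 4], T = [5]
Cut edges: (0,5), (4,5)

By max-flow min-cut theorem, max flow = min cut = 24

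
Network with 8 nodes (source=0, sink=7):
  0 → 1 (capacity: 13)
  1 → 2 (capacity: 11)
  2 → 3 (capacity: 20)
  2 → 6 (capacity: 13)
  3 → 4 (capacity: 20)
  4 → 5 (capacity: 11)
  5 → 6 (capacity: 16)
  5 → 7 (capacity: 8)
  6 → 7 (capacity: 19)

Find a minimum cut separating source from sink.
Min cut value = 11, edges: (1,2)

Min cut value: 11
Partition: S = [0, 1], T = [2, 3, 4, 5, 6, 7]
Cut edges: (1,2)

By max-flow min-cut theorem, max flow = min cut = 11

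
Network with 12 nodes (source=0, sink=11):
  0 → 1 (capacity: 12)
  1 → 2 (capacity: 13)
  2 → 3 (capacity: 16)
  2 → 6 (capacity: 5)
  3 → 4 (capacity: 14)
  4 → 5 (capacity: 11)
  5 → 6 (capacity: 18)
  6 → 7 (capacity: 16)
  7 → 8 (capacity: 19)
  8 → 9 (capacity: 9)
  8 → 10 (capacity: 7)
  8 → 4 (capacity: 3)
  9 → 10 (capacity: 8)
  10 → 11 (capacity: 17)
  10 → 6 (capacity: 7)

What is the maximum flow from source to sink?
Maximum flow = 12

Max flow: 12

Flow assignment:
  0 → 1: 12/12
  1 → 2: 12/13
  2 → 3: 7/16
  2 → 6: 5/5
  3 → 4: 7/14
  4 → 5: 7/11
  5 → 6: 7/18
  6 → 7: 12/16
  7 → 8: 12/19
  8 → 9: 5/9
  8 → 10: 7/7
  9 → 10: 5/8
  10 → 11: 12/17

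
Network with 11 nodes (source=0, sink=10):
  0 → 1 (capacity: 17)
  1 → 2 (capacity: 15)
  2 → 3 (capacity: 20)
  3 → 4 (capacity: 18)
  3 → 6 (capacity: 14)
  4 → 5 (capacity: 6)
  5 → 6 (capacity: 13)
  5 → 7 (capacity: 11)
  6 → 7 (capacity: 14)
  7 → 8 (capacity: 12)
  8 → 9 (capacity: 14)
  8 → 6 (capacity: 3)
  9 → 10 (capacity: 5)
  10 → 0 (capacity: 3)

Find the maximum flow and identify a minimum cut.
Max flow = 5, Min cut edges: (9,10)

Maximum flow: 5
Minimum cut: (9,10)
Partition: S = [0, 1, 2, 3, 4, 5, 6, 7, 8, 9], T = [10]

Max-flow min-cut theorem verified: both equal 5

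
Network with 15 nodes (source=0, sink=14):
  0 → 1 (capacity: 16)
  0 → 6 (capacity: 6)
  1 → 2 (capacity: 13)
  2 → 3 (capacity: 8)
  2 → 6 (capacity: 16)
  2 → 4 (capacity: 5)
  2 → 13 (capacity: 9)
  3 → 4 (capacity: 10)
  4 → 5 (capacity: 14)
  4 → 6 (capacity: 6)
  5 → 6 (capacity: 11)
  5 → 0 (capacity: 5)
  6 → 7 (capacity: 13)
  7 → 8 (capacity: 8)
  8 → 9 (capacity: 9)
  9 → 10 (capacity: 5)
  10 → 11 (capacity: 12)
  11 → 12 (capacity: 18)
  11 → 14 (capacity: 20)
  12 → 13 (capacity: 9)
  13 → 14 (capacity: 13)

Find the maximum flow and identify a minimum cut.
Max flow = 14, Min cut edges: (2,13), (9,10)

Maximum flow: 14
Minimum cut: (2,13), (9,10)
Partition: S = [0, 1, 2, 3, 4, 5, 6, 7, 8, 9], T = [10, 11, 12, 13, 14]

Max-flow min-cut theorem verified: both equal 14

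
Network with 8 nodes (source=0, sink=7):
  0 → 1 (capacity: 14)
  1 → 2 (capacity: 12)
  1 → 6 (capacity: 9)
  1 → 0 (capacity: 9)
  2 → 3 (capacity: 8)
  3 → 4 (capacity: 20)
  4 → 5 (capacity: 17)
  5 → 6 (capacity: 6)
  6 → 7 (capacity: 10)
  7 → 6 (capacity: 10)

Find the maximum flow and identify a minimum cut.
Max flow = 10, Min cut edges: (6,7)

Maximum flow: 10
Minimum cut: (6,7)
Partition: S = [0, 1, 2, 3, 4, 5, 6], T = [7]

Max-flow min-cut theorem verified: both equal 10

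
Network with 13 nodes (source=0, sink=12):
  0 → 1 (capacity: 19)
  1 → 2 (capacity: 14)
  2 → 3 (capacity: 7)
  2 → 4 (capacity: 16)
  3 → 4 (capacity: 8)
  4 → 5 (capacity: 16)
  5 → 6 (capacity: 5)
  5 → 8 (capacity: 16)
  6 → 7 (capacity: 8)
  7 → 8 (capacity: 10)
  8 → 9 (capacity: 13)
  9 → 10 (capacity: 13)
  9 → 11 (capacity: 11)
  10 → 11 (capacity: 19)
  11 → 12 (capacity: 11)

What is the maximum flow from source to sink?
Maximum flow = 11

Max flow: 11

Flow assignment:
  0 → 1: 11/19
  1 → 2: 11/14
  2 → 4: 11/16
  4 → 5: 11/16
  5 → 8: 11/16
  8 → 9: 11/13
  9 → 11: 11/11
  11 → 12: 11/11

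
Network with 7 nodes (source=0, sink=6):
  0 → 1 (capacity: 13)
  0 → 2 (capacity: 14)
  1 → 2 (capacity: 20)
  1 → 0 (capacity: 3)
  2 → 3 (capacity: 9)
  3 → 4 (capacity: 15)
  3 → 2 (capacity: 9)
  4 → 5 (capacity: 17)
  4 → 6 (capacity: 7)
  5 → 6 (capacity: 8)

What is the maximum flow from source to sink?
Maximum flow = 9

Max flow: 9

Flow assignment:
  0 → 2: 9/14
  2 → 3: 9/9
  3 → 4: 9/15
  4 → 5: 2/17
  4 → 6: 7/7
  5 → 6: 2/8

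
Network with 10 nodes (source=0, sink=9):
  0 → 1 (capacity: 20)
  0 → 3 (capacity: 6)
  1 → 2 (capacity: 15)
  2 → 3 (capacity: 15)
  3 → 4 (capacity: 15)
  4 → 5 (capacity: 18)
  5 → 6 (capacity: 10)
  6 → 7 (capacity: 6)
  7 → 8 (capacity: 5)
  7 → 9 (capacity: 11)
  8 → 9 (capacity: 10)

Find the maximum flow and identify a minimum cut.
Max flow = 6, Min cut edges: (6,7)

Maximum flow: 6
Minimum cut: (6,7)
Partition: S = [0, 1, 2, 3, 4, 5, 6], T = [7, 8, 9]

Max-flow min-cut theorem verified: both equal 6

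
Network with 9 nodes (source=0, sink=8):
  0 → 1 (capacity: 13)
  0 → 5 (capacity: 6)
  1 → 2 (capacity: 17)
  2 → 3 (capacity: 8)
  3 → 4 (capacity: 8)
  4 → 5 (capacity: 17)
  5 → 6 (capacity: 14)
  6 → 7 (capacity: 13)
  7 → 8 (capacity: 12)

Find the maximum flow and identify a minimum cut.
Max flow = 12, Min cut edges: (7,8)

Maximum flow: 12
Minimum cut: (7,8)
Partition: S = [0, 1, 2, 3, 4, 5, 6, 7], T = [8]

Max-flow min-cut theorem verified: both equal 12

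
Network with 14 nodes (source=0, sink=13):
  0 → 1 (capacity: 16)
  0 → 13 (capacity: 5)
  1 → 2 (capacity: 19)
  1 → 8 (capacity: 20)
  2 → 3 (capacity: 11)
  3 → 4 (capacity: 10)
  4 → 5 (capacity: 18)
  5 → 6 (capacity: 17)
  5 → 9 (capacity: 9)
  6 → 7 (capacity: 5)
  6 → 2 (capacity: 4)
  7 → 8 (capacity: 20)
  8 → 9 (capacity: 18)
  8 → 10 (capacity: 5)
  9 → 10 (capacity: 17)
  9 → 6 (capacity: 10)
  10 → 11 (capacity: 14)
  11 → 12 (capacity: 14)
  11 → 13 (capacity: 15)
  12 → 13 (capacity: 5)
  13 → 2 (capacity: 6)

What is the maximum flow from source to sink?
Maximum flow = 19

Max flow: 19

Flow assignment:
  0 → 1: 14/16
  0 → 13: 5/5
  1 → 8: 14/20
  8 → 9: 9/18
  8 → 10: 5/5
  9 → 10: 9/17
  10 → 11: 14/14
  11 → 13: 14/15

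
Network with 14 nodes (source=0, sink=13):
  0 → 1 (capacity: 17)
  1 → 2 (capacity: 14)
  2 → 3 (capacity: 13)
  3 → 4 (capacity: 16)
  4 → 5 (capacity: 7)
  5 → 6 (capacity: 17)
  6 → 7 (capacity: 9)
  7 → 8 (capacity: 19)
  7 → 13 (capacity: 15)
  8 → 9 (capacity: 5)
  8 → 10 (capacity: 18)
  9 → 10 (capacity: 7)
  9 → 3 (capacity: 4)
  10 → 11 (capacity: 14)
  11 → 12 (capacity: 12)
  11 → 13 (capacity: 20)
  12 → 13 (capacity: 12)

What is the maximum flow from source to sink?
Maximum flow = 7

Max flow: 7

Flow assignment:
  0 → 1: 7/17
  1 → 2: 7/14
  2 → 3: 7/13
  3 → 4: 7/16
  4 → 5: 7/7
  5 → 6: 7/17
  6 → 7: 7/9
  7 → 13: 7/15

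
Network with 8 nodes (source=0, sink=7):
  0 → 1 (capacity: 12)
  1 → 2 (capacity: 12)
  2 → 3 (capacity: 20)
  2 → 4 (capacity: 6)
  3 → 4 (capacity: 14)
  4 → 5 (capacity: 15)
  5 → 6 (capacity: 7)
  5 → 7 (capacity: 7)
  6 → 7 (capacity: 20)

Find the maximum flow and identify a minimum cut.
Max flow = 12, Min cut edges: (1,2)

Maximum flow: 12
Minimum cut: (1,2)
Partition: S = [0, 1], T = [2, 3, 4, 5, 6, 7]

Max-flow min-cut theorem verified: both equal 12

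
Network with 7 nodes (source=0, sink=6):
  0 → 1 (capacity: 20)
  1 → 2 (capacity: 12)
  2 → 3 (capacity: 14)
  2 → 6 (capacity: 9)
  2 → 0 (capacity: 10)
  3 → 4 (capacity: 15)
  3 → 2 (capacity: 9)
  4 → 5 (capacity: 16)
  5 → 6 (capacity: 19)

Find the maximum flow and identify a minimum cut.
Max flow = 12, Min cut edges: (1,2)

Maximum flow: 12
Minimum cut: (1,2)
Partition: S = [0, 1], T = [2, 3, 4, 5, 6]

Max-flow min-cut theorem verified: both equal 12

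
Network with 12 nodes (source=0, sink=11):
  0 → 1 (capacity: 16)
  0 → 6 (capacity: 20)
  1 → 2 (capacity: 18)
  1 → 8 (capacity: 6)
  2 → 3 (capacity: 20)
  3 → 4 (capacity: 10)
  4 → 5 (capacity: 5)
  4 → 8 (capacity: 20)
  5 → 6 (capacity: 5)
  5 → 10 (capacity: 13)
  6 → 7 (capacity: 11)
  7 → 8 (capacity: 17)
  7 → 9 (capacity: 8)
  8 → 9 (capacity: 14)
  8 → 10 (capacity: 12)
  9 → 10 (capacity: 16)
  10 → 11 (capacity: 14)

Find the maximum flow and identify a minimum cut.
Max flow = 14, Min cut edges: (10,11)

Maximum flow: 14
Minimum cut: (10,11)
Partition: S = [0, 1, 2, 3, 4, 5, 6, 7, 8, 9, 10], T = [11]

Max-flow min-cut theorem verified: both equal 14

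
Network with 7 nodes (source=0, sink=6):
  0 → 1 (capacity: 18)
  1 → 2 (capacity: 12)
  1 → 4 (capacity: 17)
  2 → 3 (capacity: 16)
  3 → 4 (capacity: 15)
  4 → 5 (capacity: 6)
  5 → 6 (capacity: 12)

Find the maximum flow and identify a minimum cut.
Max flow = 6, Min cut edges: (4,5)

Maximum flow: 6
Minimum cut: (4,5)
Partition: S = [0, 1, 2, 3, 4], T = [5, 6]

Max-flow min-cut theorem verified: both equal 6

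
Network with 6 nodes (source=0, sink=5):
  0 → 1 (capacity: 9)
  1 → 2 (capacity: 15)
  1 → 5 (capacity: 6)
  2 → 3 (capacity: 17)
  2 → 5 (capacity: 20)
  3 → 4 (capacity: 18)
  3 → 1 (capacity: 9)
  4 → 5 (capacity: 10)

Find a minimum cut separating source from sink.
Min cut value = 9, edges: (0,1)

Min cut value: 9
Partition: S = [0], T = [1, 2, 3, 4, 5]
Cut edges: (0,1)

By max-flow min-cut theorem, max flow = min cut = 9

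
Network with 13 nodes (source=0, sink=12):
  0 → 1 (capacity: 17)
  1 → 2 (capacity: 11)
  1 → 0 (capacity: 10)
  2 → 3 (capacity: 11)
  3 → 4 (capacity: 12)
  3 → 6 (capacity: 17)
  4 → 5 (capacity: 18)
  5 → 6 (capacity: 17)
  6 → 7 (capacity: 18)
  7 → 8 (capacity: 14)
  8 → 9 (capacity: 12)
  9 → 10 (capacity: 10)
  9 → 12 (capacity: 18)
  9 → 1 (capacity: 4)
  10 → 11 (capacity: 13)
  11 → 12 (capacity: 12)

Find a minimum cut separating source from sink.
Min cut value = 11, edges: (2,3)

Min cut value: 11
Partition: S = [0, 1, 2], T = [3, 4, 5, 6, 7, 8, 9, 10, 11, 12]
Cut edges: (2,3)

By max-flow min-cut theorem, max flow = min cut = 11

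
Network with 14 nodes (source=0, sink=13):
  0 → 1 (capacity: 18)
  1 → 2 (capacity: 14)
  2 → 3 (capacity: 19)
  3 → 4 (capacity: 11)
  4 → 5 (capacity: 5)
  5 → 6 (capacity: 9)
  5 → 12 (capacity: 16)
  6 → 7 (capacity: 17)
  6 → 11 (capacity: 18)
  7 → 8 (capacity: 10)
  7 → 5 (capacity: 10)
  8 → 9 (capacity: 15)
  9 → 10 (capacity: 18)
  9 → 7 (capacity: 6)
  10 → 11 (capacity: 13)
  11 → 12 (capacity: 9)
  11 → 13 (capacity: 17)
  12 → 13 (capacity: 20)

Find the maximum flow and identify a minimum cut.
Max flow = 5, Min cut edges: (4,5)

Maximum flow: 5
Minimum cut: (4,5)
Partition: S = [0, 1, 2, 3, 4], T = [5, 6, 7, 8, 9, 10, 11, 12, 13]

Max-flow min-cut theorem verified: both equal 5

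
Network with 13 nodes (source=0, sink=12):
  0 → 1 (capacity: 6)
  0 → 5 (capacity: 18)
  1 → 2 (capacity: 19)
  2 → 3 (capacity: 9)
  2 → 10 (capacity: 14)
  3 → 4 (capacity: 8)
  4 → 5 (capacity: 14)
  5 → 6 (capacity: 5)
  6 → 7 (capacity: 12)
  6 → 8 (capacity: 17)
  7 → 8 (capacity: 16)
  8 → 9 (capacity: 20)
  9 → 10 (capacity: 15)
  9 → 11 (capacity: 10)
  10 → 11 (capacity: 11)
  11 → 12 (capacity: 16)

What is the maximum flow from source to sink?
Maximum flow = 11

Max flow: 11

Flow assignment:
  0 → 1: 6/6
  0 → 5: 5/18
  1 → 2: 6/19
  2 → 10: 6/14
  5 → 6: 5/5
  6 → 8: 5/17
  8 → 9: 5/20
  9 → 11: 5/10
  10 → 11: 6/11
  11 → 12: 11/16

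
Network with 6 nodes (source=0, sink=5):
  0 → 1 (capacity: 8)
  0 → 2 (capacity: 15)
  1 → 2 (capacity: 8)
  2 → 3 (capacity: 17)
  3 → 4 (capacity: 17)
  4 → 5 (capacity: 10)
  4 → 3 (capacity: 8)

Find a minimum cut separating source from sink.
Min cut value = 10, edges: (4,5)

Min cut value: 10
Partition: S = [0, 1, 2, 3, 4], T = [5]
Cut edges: (4,5)

By max-flow min-cut theorem, max flow = min cut = 10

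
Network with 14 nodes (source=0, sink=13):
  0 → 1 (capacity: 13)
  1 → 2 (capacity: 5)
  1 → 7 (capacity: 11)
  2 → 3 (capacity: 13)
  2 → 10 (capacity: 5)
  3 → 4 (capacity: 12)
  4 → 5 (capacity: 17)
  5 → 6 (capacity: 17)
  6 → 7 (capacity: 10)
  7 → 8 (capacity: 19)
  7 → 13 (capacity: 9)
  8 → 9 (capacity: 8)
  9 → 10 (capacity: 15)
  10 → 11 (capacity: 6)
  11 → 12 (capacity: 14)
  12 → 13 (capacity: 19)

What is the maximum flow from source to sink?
Maximum flow = 13

Max flow: 13

Flow assignment:
  0 → 1: 13/13
  1 → 2: 4/5
  1 → 7: 9/11
  2 → 10: 4/5
  7 → 13: 9/9
  10 → 11: 4/6
  11 → 12: 4/14
  12 → 13: 4/19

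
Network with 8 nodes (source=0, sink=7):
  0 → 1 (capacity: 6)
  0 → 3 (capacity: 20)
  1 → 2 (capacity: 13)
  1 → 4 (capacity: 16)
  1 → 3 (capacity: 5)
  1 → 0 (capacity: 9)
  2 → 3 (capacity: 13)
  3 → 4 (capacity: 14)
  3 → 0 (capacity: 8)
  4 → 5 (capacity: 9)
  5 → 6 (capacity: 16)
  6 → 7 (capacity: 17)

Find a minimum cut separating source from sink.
Min cut value = 9, edges: (4,5)

Min cut value: 9
Partition: S = [0, 1, 2, 3, 4], T = [5, 6, 7]
Cut edges: (4,5)

By max-flow min-cut theorem, max flow = min cut = 9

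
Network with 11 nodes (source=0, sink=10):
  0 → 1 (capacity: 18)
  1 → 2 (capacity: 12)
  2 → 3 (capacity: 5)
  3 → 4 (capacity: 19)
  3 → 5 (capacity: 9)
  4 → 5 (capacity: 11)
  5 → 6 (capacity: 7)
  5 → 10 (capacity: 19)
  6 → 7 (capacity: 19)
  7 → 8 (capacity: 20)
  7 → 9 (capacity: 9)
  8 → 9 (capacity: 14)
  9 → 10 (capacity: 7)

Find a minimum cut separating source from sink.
Min cut value = 5, edges: (2,3)

Min cut value: 5
Partition: S = [0, 1, 2], T = [3, 4, 5, 6, 7, 8, 9, 10]
Cut edges: (2,3)

By max-flow min-cut theorem, max flow = min cut = 5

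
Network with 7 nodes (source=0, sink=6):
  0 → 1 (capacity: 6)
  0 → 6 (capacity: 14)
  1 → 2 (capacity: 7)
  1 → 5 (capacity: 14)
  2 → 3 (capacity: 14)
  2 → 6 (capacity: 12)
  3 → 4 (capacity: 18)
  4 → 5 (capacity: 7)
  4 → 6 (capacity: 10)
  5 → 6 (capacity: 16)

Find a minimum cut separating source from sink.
Min cut value = 20, edges: (0,1), (0,6)

Min cut value: 20
Partition: S = [0], T = [1, 2, 3, 4, 5, 6]
Cut edges: (0,1), (0,6)

By max-flow min-cut theorem, max flow = min cut = 20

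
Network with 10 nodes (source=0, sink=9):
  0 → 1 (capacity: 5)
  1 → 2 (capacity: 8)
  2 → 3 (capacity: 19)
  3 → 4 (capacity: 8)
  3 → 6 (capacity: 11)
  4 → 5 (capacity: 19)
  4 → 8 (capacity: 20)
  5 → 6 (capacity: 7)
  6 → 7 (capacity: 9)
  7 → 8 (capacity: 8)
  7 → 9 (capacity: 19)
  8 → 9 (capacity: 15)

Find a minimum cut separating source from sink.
Min cut value = 5, edges: (0,1)

Min cut value: 5
Partition: S = [0], T = [1, 2, 3, 4, 5, 6, 7, 8, 9]
Cut edges: (0,1)

By max-flow min-cut theorem, max flow = min cut = 5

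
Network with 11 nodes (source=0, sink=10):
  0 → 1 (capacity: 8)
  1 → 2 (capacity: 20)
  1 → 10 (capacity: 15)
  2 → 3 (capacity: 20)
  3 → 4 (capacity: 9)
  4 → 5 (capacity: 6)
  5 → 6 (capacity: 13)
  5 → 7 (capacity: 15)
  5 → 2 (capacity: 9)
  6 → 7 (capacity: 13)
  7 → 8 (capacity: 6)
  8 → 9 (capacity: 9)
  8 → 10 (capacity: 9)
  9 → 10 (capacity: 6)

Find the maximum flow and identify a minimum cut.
Max flow = 8, Min cut edges: (0,1)

Maximum flow: 8
Minimum cut: (0,1)
Partition: S = [0], T = [1, 2, 3, 4, 5, 6, 7, 8, 9, 10]

Max-flow min-cut theorem verified: both equal 8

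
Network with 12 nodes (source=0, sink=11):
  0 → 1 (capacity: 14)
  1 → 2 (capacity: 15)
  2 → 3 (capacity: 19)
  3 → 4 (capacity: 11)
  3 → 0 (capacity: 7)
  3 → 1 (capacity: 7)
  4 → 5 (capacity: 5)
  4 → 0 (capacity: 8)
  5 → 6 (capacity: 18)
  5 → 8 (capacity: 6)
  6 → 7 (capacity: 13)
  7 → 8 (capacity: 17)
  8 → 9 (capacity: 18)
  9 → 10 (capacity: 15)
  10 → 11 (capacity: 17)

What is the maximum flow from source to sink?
Maximum flow = 5

Max flow: 5

Flow assignment:
  0 → 1: 14/14
  1 → 2: 14/15
  2 → 3: 14/19
  3 → 4: 11/11
  3 → 0: 3/7
  4 → 5: 5/5
  4 → 0: 6/8
  5 → 8: 5/6
  8 → 9: 5/18
  9 → 10: 5/15
  10 → 11: 5/17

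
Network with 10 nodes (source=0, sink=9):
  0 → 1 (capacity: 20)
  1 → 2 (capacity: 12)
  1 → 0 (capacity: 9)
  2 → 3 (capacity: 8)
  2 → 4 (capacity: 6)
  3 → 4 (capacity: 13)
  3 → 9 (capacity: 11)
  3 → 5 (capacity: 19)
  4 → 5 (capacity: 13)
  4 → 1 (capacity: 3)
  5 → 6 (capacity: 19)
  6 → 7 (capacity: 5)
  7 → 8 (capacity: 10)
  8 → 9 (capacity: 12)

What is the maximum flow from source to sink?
Maximum flow = 12

Max flow: 12

Flow assignment:
  0 → 1: 12/20
  1 → 2: 12/12
  2 → 3: 8/8
  2 → 4: 4/6
  3 → 9: 8/11
  4 → 5: 4/13
  5 → 6: 4/19
  6 → 7: 4/5
  7 → 8: 4/10
  8 → 9: 4/12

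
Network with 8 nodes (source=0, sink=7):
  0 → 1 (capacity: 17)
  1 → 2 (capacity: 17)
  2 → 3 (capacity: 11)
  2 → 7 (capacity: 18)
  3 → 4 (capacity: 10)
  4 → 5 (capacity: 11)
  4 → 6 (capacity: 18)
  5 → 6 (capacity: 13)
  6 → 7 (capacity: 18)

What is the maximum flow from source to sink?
Maximum flow = 17

Max flow: 17

Flow assignment:
  0 → 1: 17/17
  1 → 2: 17/17
  2 → 7: 17/18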